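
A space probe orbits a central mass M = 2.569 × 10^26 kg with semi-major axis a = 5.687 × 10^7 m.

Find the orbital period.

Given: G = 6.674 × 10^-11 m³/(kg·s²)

GM = G · M = 6.674e-11 · 2.569e+26 = 1.71455e+16 m³/s².
Kepler's third law: T = 2π √(a³ / GM).
Substituting a = 5.687e+07 m and GM = 1.71455e+16 m³/s²:
T = 2π √((5.687e+07)³ / 1.71455e+16) s
T ≈ 2.058e+04 s = 5.716 hours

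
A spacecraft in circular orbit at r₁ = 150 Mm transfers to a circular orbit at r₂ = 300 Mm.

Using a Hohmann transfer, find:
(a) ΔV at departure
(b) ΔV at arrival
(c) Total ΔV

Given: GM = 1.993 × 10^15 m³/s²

Convert to SI: r₁ = 150 Mm = 1.5e+08 m; r₂ = 300 Mm = 3e+08 m.
Transfer semi-major axis: a_t = (r₁ + r₂)/2 = (1.5e+08 + 3e+08)/2 = 2.25e+08 m.
Circular speeds: v₁ = √(GM/r₁) = 3645.09 m/s, v₂ = √(GM/r₂) = 2577.47 m/s.
Transfer speeds (vis-viva v² = GM(2/r − 1/a_t)): v₁ᵗ = 4208.99 m/s, v₂ᵗ = 2104.49 m/s.
(a) ΔV₁ = |v₁ᵗ − v₁| ≈ 563.9 m/s = 563.9 m/s.
(b) ΔV₂ = |v₂ − v₂ᵗ| ≈ 473 m/s = 473 m/s.
(c) ΔV_total = ΔV₁ + ΔV₂ ≈ 1037 m/s = 1.037 km/s.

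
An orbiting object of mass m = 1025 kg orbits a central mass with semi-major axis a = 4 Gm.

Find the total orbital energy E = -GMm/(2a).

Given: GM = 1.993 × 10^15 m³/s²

Convert to SI: a = 4 Gm = 4e+09 m.
E = −GMm / (2a).
E = −1.993e+15 · 1025 / (2 · 4e+09) J ≈ -2.554e+08 J = -255.4 MJ.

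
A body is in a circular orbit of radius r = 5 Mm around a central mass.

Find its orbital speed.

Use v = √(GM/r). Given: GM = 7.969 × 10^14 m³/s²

Convert to SI: r = 5 Mm = 5e+06 m.
For a circular orbit, gravity supplies the centripetal force, so v = √(GM / r).
v = √(7.969e+14 / 5e+06) m/s ≈ 1.262e+04 m/s = 12.62 km/s.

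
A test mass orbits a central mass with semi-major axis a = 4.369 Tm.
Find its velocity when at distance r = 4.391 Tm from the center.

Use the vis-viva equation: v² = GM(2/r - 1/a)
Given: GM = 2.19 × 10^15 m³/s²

Convert to SI: a = 4.369 Tm = 4.369e+12 m; r = 4.391 Tm = 4.391e+12 m.
Vis-viva: v = √(GM · (2/r − 1/a)).
2/r − 1/a = 2/4.391e+12 − 1/4.369e+12 = 2.26592e-13 m⁻¹.
v = √(2.19e+15 · 2.26592e-13) m/s ≈ 22.28 m/s = 22.28 m/s.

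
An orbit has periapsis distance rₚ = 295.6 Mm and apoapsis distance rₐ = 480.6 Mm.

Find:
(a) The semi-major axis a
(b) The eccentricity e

Convert to SI: rₚ = 295.6 Mm = 2.956e+08 m; rₐ = 480.6 Mm = 4.806e+08 m.
(a) a = (rₚ + rₐ) / 2 = (2.956e+08 + 4.806e+08) / 2 ≈ 3.881e+08 m = 388.1 Mm.
(b) e = (rₐ − rₚ) / (rₐ + rₚ) = (4.806e+08 − 2.956e+08) / (4.806e+08 + 2.956e+08) ≈ 0.2383.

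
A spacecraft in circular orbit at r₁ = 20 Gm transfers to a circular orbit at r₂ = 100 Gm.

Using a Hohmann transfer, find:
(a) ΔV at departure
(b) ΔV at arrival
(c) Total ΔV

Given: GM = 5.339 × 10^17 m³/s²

Convert to SI: r₁ = 20 Gm = 2e+10 m; r₂ = 100 Gm = 1e+11 m.
Transfer semi-major axis: a_t = (r₁ + r₂)/2 = (2e+10 + 1e+11)/2 = 6e+10 m.
Circular speeds: v₁ = √(GM/r₁) = 5166.72 m/s, v₂ = √(GM/r₂) = 2310.63 m/s.
Transfer speeds (vis-viva v² = GM(2/r − 1/a_t)): v₁ᵗ = 6670.21 m/s, v₂ᵗ = 1334.04 m/s.
(a) ΔV₁ = |v₁ᵗ − v₁| ≈ 1503 m/s = 1.503 km/s.
(b) ΔV₂ = |v₂ − v₂ᵗ| ≈ 976.6 m/s = 976.6 m/s.
(c) ΔV_total = ΔV₁ + ΔV₂ ≈ 2480 m/s = 2.48 km/s.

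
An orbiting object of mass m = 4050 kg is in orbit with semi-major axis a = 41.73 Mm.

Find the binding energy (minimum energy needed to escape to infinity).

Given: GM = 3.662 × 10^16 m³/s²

Convert to SI: a = 41.73 Mm = 4.173e+07 m.
Total orbital energy is E = −GMm/(2a); binding energy is E_bind = −E = GMm/(2a).
E_bind = 3.662e+16 · 4050 / (2 · 4.173e+07) J ≈ 1.777e+12 J = 1.777 TJ.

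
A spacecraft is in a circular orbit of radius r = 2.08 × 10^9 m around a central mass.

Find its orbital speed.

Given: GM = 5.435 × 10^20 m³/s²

For a circular orbit, gravity supplies the centripetal force, so v = √(GM / r).
v = √(5.435e+20 / 2.08e+09) m/s ≈ 5.112e+05 m/s = 511.2 km/s.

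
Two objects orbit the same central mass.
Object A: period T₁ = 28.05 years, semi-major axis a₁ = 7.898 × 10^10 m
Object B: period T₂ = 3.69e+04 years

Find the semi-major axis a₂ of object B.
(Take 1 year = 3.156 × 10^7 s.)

Convert to SI: T₁ = 28.05 years = 8.85258e+08 s; T₂ = 3.69e+04 years = 1.16456e+12 s.
Kepler's third law: (T₁/T₂)² = (a₁/a₂)³ ⇒ a₂ = a₁ · (T₂/T₁)^(2/3).
T₂/T₁ = 1.16456e+12 / 8.85258e+08 = 1315.51.
a₂ = 7.898e+10 · (1315.51)^(2/3) m ≈ 9.482e+12 m = 9.482 × 10^12 m.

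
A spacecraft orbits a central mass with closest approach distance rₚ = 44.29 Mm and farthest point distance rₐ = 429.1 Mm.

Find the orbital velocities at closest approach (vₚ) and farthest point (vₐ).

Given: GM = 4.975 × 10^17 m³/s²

Convert to SI: rₚ = 44.29 Mm = 4.429e+07 m; rₐ = 429.1 Mm = 4.291e+08 m.
Use the vis-viva equation v² = GM(2/r − 1/a) with a = (rₚ + rₐ)/2 = (4.429e+07 + 4.291e+08)/2 = 2.36695e+08 m.
vₚ = √(GM · (2/rₚ − 1/a)) = √(4.975e+17 · (2/4.429e+07 − 1/2.36695e+08)) m/s ≈ 1.427e+05 m/s = 142.7 km/s.
vₐ = √(GM · (2/rₐ − 1/a)) = √(4.975e+17 · (2/4.291e+08 − 1/2.36695e+08)) m/s ≈ 1.473e+04 m/s = 14.73 km/s.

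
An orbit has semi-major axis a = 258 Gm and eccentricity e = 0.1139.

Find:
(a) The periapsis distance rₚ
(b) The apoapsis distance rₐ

Convert to SI: a = 258 Gm = 2.58e+11 m.
(a) rₚ = a(1 − e) = 2.58e+11 · (1 − 0.1139) = 2.58e+11 · 0.8861 ≈ 2.286e+11 m = 228.6 Gm.
(b) rₐ = a(1 + e) = 2.58e+11 · (1 + 0.1139) = 2.58e+11 · 1.1139 ≈ 2.874e+11 m = 287.4 Gm.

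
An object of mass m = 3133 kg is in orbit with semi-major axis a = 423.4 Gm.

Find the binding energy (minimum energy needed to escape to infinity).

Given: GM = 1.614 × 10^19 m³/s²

Convert to SI: a = 423.4 Gm = 4.234e+11 m.
Total orbital energy is E = −GMm/(2a); binding energy is E_bind = −E = GMm/(2a).
E_bind = 1.614e+19 · 3133 / (2 · 4.234e+11) J ≈ 5.971e+10 J = 59.71 GJ.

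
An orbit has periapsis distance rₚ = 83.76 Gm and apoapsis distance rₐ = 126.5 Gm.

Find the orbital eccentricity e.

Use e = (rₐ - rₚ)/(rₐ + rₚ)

Convert to SI: rₚ = 83.76 Gm = 8.376e+10 m; rₐ = 126.5 Gm = 1.265e+11 m.
e = (rₐ − rₚ) / (rₐ + rₚ).
e = (1.265e+11 − 8.376e+10) / (1.265e+11 + 8.376e+10) = 4.274e+10 / 2.1026e+11 ≈ 0.2033.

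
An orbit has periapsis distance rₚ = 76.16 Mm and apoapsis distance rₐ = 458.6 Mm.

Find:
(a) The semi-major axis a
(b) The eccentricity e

Convert to SI: rₚ = 76.16 Mm = 7.616e+07 m; rₐ = 458.6 Mm = 4.586e+08 m.
(a) a = (rₚ + rₐ) / 2 = (7.616e+07 + 4.586e+08) / 2 ≈ 2.674e+08 m = 267.4 Mm.
(b) e = (rₐ − rₚ) / (rₐ + rₚ) = (4.586e+08 − 7.616e+07) / (4.586e+08 + 7.616e+07) ≈ 0.7152.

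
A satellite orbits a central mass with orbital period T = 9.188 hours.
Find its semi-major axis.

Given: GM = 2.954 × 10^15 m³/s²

Convert to SI: T = 9.188 hours = 33076.8 s.
Invert Kepler's third law: a = (GM · T² / (4π²))^(1/3).
Substituting T = 33076.8 s and GM = 2.954e+15 m³/s²:
a = (2.954e+15 · (33076.8)² / (4π²))^(1/3) m
a ≈ 4.342e+07 m = 4.342 × 10^7 m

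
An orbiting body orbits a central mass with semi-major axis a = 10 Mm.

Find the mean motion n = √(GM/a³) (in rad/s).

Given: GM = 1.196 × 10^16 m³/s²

Convert to SI: a = 10 Mm = 1e+07 m.
n = √(GM / a³).
n = √(1.196e+16 / (1e+07)³) rad/s ≈ 0.003458 rad/s.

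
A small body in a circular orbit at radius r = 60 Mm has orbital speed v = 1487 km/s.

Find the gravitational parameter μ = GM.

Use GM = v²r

Convert to SI: r = 60 Mm = 6e+07 m; v = 1487 km/s = 1.487e+06 m/s.
For a circular orbit v² = GM/r, so GM = v² · r.
GM = (1.487e+06)² · 6e+07 m³/s² ≈ 1.327e+20 m³/s² = 1.327 × 10^20 m³/s².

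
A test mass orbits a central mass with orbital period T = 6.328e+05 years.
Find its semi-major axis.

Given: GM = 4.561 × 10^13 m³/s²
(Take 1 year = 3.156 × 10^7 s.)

Convert to SI: T = 6.328e+05 years = 1.99712e+13 s.
Invert Kepler's third law: a = (GM · T² / (4π²))^(1/3).
Substituting T = 1.99712e+13 s and GM = 4.561e+13 m³/s²:
a = (4.561e+13 · (1.99712e+13)² / (4π²))^(1/3) m
a ≈ 7.724e+12 m = 7.724 Tm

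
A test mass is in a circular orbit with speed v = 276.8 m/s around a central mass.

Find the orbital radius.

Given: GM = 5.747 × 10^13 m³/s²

For a circular orbit, v² = GM / r, so r = GM / v².
r = 5.747e+13 / (276.8)² m ≈ 7.501e+08 m = 750.1 Mm.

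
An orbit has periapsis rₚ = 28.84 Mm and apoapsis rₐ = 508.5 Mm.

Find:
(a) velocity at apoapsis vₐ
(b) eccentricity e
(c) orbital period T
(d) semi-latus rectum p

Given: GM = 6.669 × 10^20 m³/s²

Convert to SI: rₚ = 28.84 Mm = 2.884e+07 m; rₐ = 508.5 Mm = 5.085e+08 m.
(a) With a = (rₚ + rₐ)/2 = 2.6867e+08 m, vₐ = √(GM (2/rₐ − 1/a)) = √(6.669e+20 · (2/5.085e+08 − 1/2.6867e+08)) m/s ≈ 3.752e+05 m/s
(b) e = (rₐ − rₚ)/(rₐ + rₚ) = (5.085e+08 − 2.884e+07)/(5.085e+08 + 2.884e+07) ≈ 0.8927
(c) With a = (rₚ + rₐ)/2 = 2.6867e+08 m, T = 2π √(a³/GM) = 2π √((2.6867e+08)³/6.669e+20) s ≈ 1071 s
(d) From a = (rₚ + rₐ)/2 = 2.6867e+08 m and e = (rₐ − rₚ)/(rₐ + rₚ) = 0.892656, p = a(1 − e²) = 2.6867e+08 · (1 − (0.892656)²) ≈ 5.458e+07 m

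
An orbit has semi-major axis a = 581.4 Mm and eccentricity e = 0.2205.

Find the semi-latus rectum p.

Convert to SI: a = 581.4 Mm = 5.814e+08 m.
p = a (1 − e²).
p = 5.814e+08 · (1 − (0.2205)²) = 5.814e+08 · 0.95138 ≈ 5.531e+08 m = 553.1 Mm.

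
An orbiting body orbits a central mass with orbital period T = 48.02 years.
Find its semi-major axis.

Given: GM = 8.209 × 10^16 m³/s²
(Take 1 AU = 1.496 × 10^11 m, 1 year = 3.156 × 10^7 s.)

Convert to SI: T = 48.02 years = 1.51551e+09 s.
Invert Kepler's third law: a = (GM · T² / (4π²))^(1/3).
Substituting T = 1.51551e+09 s and GM = 8.209e+16 m³/s²:
a = (8.209e+16 · (1.51551e+09)² / (4π²))^(1/3) m
a ≈ 1.684e+11 m = 1.126 AU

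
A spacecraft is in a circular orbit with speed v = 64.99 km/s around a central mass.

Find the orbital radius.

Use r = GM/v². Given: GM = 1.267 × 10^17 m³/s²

Convert to SI: v = 64.99 km/s = 64990 m/s.
For a circular orbit, v² = GM / r, so r = GM / v².
r = 1.267e+17 / (64990)² m ≈ 3e+07 m = 30 Mm.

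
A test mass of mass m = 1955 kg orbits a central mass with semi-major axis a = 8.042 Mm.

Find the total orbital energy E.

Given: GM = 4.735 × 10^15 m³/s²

Convert to SI: a = 8.042 Mm = 8.042e+06 m.
E = −GMm / (2a).
E = −4.735e+15 · 1955 / (2 · 8.042e+06) J ≈ -5.755e+11 J = -575.5 GJ.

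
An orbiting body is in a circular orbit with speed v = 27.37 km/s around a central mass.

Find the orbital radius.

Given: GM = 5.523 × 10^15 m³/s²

Convert to SI: v = 27.37 km/s = 27370 m/s.
For a circular orbit, v² = GM / r, so r = GM / v².
r = 5.523e+15 / (27370)² m ≈ 7.373e+06 m = 7.373 Mm.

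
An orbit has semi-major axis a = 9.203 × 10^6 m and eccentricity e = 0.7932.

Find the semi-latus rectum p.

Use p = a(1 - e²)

p = a (1 − e²).
p = 9.203e+06 · (1 − (0.7932)²) = 9.203e+06 · 0.370834 ≈ 3.413e+06 m = 3.413 × 10^6 m.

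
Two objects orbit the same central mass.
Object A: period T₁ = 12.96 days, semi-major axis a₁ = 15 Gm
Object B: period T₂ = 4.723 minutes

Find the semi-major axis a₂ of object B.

Convert to SI: T₁ = 12.96 days = 1.11974e+06 s; a₁ = 15 Gm = 1.5e+10 m; T₂ = 4.723 minutes = 283.38 s.
Kepler's third law: (T₁/T₂)² = (a₁/a₂)³ ⇒ a₂ = a₁ · (T₂/T₁)^(2/3).
T₂/T₁ = 283.38 / 1.11974e+06 = 0.000253076.
a₂ = 1.5e+10 · (0.000253076)^(2/3) m ≈ 6.001e+07 m = 60.01 Mm.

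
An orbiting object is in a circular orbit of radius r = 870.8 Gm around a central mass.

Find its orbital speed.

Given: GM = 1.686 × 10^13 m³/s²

Convert to SI: r = 870.8 Gm = 8.708e+11 m.
For a circular orbit, gravity supplies the centripetal force, so v = √(GM / r).
v = √(1.686e+13 / 8.708e+11) m/s ≈ 4.4 m/s = 4.4 m/s.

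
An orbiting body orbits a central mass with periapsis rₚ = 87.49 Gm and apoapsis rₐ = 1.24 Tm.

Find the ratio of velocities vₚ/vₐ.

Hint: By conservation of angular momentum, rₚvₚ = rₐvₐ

Convert to SI: rₚ = 87.49 Gm = 8.749e+10 m; rₐ = 1.24 Tm = 1.24e+12 m.
Conservation of angular momentum gives rₚvₚ = rₐvₐ, so vₚ/vₐ = rₐ/rₚ.
vₚ/vₐ = 1.24e+12 / 8.749e+10 ≈ 14.17.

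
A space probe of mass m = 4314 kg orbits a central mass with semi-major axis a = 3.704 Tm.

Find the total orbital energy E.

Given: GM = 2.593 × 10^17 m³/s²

Convert to SI: a = 3.704 Tm = 3.704e+12 m.
E = −GMm / (2a).
E = −2.593e+17 · 4314 / (2 · 3.704e+12) J ≈ -1.51e+08 J = -151 MJ.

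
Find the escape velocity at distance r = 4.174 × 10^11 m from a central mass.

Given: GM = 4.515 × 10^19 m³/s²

Escape velocity comes from setting total energy to zero: ½v² − GM/r = 0 ⇒ v_esc = √(2GM / r).
v_esc = √(2 · 4.515e+19 / 4.174e+11) m/s ≈ 1.471e+04 m/s = 14.71 km/s.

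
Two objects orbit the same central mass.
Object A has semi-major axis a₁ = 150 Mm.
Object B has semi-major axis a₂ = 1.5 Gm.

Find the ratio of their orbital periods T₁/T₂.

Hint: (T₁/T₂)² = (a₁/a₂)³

Convert to SI: a₁ = 150 Mm = 1.5e+08 m; a₂ = 1.5 Gm = 1.5e+09 m.
From Kepler's third law, (T₁/T₂)² = (a₁/a₂)³, so T₁/T₂ = (a₁/a₂)^(3/2).
a₁/a₂ = 1.5e+08 / 1.5e+09 = 0.1.
T₁/T₂ = (0.1)^(3/2) ≈ 0.03162.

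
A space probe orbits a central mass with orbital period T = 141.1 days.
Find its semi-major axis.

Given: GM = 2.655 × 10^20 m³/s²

Convert to SI: T = 141.1 days = 1.2191e+07 s.
Invert Kepler's third law: a = (GM · T² / (4π²))^(1/3).
Substituting T = 1.2191e+07 s and GM = 2.655e+20 m³/s²:
a = (2.655e+20 · (1.2191e+07)² / (4π²))^(1/3) m
a ≈ 9.998e+10 m = 99.98 Gm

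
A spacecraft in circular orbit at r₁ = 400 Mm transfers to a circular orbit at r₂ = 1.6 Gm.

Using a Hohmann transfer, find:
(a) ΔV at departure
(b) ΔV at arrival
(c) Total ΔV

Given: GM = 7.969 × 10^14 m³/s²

Convert to SI: r₁ = 400 Mm = 4e+08 m; r₂ = 1.6 Gm = 1.6e+09 m.
Transfer semi-major axis: a_t = (r₁ + r₂)/2 = (4e+08 + 1.6e+09)/2 = 1e+09 m.
Circular speeds: v₁ = √(GM/r₁) = 1411.47 m/s, v₂ = √(GM/r₂) = 705.735 m/s.
Transfer speeds (vis-viva v² = GM(2/r − 1/a_t)): v₁ᵗ = 1785.39 m/s, v₂ᵗ = 446.346 m/s.
(a) ΔV₁ = |v₁ᵗ − v₁| ≈ 373.9 m/s = 373.9 m/s.
(b) ΔV₂ = |v₂ − v₂ᵗ| ≈ 259.4 m/s = 259.4 m/s.
(c) ΔV_total = ΔV₁ + ΔV₂ ≈ 633.3 m/s = 633.3 m/s.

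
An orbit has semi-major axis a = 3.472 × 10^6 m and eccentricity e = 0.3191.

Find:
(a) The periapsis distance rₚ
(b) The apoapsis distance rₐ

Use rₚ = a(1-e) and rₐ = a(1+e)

(a) rₚ = a(1 − e) = 3.472e+06 · (1 − 0.3191) = 3.472e+06 · 0.6809 ≈ 2.364e+06 m = 2.364 × 10^6 m.
(b) rₐ = a(1 + e) = 3.472e+06 · (1 + 0.3191) = 3.472e+06 · 1.3191 ≈ 4.58e+06 m = 4.58 × 10^6 m.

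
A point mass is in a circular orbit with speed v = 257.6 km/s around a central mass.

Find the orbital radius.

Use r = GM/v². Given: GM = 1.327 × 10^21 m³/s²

Convert to SI: v = 257.6 km/s = 257600 m/s.
For a circular orbit, v² = GM / r, so r = GM / v².
r = 1.327e+21 / (257600)² m ≈ 2e+10 m = 20 Gm.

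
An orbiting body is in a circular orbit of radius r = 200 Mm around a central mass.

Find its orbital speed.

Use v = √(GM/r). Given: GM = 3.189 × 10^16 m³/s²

Convert to SI: r = 200 Mm = 2e+08 m.
For a circular orbit, gravity supplies the centripetal force, so v = √(GM / r).
v = √(3.189e+16 / 2e+08) m/s ≈ 1.263e+04 m/s = 12.63 km/s.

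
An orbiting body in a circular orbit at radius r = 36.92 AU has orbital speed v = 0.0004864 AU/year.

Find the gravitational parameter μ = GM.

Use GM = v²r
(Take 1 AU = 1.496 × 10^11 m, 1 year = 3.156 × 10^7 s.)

Convert to SI: r = 36.92 AU = 5.52323e+12 m; v = 0.0004864 AU/year = 2.30562 m/s.
For a circular orbit v² = GM/r, so GM = v² · r.
GM = (2.30562)² · 5.52323e+12 m³/s² ≈ 2.936e+13 m³/s² = 2.936 × 10^13 m³/s².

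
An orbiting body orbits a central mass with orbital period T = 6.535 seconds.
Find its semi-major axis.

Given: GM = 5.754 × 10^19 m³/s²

Invert Kepler's third law: a = (GM · T² / (4π²))^(1/3).
Substituting T = 6.535 s and GM = 5.754e+19 m³/s²:
a = (5.754e+19 · (6.535)² / (4π²))^(1/3) m
a ≈ 3.963e+06 m = 3.963 Mm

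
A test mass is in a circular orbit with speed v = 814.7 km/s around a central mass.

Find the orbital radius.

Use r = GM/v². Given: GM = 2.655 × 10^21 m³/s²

Convert to SI: v = 814.7 km/s = 814700 m/s.
For a circular orbit, v² = GM / r, so r = GM / v².
r = 2.655e+21 / (814700)² m ≈ 4e+09 m = 4 Gm.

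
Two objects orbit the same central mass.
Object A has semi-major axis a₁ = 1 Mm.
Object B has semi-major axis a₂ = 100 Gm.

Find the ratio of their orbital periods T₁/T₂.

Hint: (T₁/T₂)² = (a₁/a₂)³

Convert to SI: a₁ = 1 Mm = 1e+06 m; a₂ = 100 Gm = 1e+11 m.
From Kepler's third law, (T₁/T₂)² = (a₁/a₂)³, so T₁/T₂ = (a₁/a₂)^(3/2).
a₁/a₂ = 1e+06 / 1e+11 = 1e-05.
T₁/T₂ = (1e-05)^(3/2) ≈ 3.162e-08.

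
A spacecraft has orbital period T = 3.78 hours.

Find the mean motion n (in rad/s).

Convert to SI: T = 3.78 hours = 13608 s.
n = 2π / T.
n = 2π / 13608 s ≈ 0.0004617 rad/s.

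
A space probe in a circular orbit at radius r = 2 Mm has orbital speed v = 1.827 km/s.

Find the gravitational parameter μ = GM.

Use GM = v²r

Convert to SI: r = 2 Mm = 2e+06 m; v = 1.827 km/s = 1827 m/s.
For a circular orbit v² = GM/r, so GM = v² · r.
GM = (1827)² · 2e+06 m³/s² ≈ 6.676e+12 m³/s² = 6.676 × 10^12 m³/s².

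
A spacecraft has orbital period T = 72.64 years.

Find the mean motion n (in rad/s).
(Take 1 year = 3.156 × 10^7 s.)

Convert to SI: T = 72.64 years = 2.29252e+09 s.
n = 2π / T.
n = 2π / 2.29252e+09 s ≈ 2.741e-09 rad/s.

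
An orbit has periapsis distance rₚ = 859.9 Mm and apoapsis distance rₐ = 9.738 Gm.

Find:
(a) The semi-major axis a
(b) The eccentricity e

Convert to SI: rₚ = 859.9 Mm = 8.599e+08 m; rₐ = 9.738 Gm = 9.738e+09 m.
(a) a = (rₚ + rₐ) / 2 = (8.599e+08 + 9.738e+09) / 2 ≈ 5.299e+09 m = 5.299 Gm.
(b) e = (rₐ − rₚ) / (rₐ + rₚ) = (9.738e+09 − 8.599e+08) / (9.738e+09 + 8.599e+08) ≈ 0.8377.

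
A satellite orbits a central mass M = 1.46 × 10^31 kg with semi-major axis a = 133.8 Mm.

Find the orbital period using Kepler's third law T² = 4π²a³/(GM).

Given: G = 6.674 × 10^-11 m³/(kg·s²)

Convert to SI: a = 133.8 Mm = 1.338e+08 m.
GM = G · M = 6.674e-11 · 1.46e+31 = 9.74404e+20 m³/s².
Kepler's third law: T = 2π √(a³ / GM).
Substituting a = 1.338e+08 m and GM = 9.74404e+20 m³/s²:
T = 2π √((1.338e+08)³ / 9.74404e+20) s
T ≈ 311.5 s = 5.192 minutes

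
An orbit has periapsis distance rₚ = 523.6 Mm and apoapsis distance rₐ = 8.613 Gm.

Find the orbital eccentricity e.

Convert to SI: rₚ = 523.6 Mm = 5.236e+08 m; rₐ = 8.613 Gm = 8.613e+09 m.
e = (rₐ − rₚ) / (rₐ + rₚ).
e = (8.613e+09 − 5.236e+08) / (8.613e+09 + 5.236e+08) = 8.0894e+09 / 9.1366e+09 ≈ 0.8854.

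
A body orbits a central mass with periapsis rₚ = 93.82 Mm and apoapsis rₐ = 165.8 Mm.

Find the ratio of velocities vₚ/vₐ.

Convert to SI: rₚ = 93.82 Mm = 9.382e+07 m; rₐ = 165.8 Mm = 1.658e+08 m.
Conservation of angular momentum gives rₚvₚ = rₐvₐ, so vₚ/vₐ = rₐ/rₚ.
vₚ/vₐ = 1.658e+08 / 9.382e+07 ≈ 1.767.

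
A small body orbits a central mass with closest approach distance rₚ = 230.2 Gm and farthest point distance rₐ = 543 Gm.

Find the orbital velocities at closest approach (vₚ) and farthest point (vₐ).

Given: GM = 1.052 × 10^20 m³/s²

Convert to SI: rₚ = 230.2 Gm = 2.302e+11 m; rₐ = 543 Gm = 5.43e+11 m.
Use the vis-viva equation v² = GM(2/r − 1/a) with a = (rₚ + rₐ)/2 = (2.302e+11 + 5.43e+11)/2 = 3.866e+11 m.
vₚ = √(GM · (2/rₚ − 1/a)) = √(1.052e+20 · (2/2.302e+11 − 1/3.866e+11)) m/s ≈ 2.534e+04 m/s = 25.34 km/s.
vₐ = √(GM · (2/rₐ − 1/a)) = √(1.052e+20 · (2/5.43e+11 − 1/3.866e+11)) m/s ≈ 1.074e+04 m/s = 10.74 km/s.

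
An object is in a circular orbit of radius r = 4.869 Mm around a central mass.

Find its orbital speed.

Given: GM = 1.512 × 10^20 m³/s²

Convert to SI: r = 4.869 Mm = 4.869e+06 m.
For a circular orbit, gravity supplies the centripetal force, so v = √(GM / r).
v = √(1.512e+20 / 4.869e+06) m/s ≈ 5.573e+06 m/s = 5573 km/s.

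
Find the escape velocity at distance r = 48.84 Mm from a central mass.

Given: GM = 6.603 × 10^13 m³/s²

Convert to SI: r = 48.84 Mm = 4.884e+07 m.
Escape velocity comes from setting total energy to zero: ½v² − GM/r = 0 ⇒ v_esc = √(2GM / r).
v_esc = √(2 · 6.603e+13 / 4.884e+07) m/s ≈ 1644 m/s = 1.644 km/s.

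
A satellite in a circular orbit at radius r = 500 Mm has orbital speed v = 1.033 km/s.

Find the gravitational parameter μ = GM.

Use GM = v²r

Convert to SI: r = 500 Mm = 5e+08 m; v = 1.033 km/s = 1033 m/s.
For a circular orbit v² = GM/r, so GM = v² · r.
GM = (1033)² · 5e+08 m³/s² ≈ 5.335e+14 m³/s² = 5.335 × 10^14 m³/s².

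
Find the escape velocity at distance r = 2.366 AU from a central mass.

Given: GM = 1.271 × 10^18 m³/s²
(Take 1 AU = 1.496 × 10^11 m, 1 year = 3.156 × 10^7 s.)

Convert to SI: r = 2.366 AU = 3.53954e+11 m.
Escape velocity comes from setting total energy to zero: ½v² − GM/r = 0 ⇒ v_esc = √(2GM / r).
v_esc = √(2 · 1.271e+18 / 3.53954e+11) m/s ≈ 2680 m/s = 0.5654 AU/year.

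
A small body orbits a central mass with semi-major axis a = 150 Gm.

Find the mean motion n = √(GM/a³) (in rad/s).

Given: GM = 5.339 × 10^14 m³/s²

Convert to SI: a = 150 Gm = 1.5e+11 m.
n = √(GM / a³).
n = √(5.339e+14 / (1.5e+11)³) rad/s ≈ 3.977e-10 rad/s.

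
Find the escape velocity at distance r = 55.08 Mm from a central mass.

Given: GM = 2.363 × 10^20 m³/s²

Convert to SI: r = 55.08 Mm = 5.508e+07 m.
Escape velocity comes from setting total energy to zero: ½v² − GM/r = 0 ⇒ v_esc = √(2GM / r).
v_esc = √(2 · 2.363e+20 / 5.508e+07) m/s ≈ 2.929e+06 m/s = 2929 km/s.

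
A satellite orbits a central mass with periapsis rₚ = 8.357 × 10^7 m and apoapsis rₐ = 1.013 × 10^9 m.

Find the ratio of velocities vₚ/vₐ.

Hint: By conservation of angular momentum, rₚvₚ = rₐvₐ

Conservation of angular momentum gives rₚvₚ = rₐvₐ, so vₚ/vₐ = rₐ/rₚ.
vₚ/vₐ = 1.013e+09 / 8.357e+07 ≈ 12.12.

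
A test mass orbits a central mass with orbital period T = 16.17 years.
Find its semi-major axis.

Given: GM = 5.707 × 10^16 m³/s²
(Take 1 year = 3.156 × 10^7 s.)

Convert to SI: T = 16.17 years = 5.10325e+08 s.
Invert Kepler's third law: a = (GM · T² / (4π²))^(1/3).
Substituting T = 5.10325e+08 s and GM = 5.707e+16 m³/s²:
a = (5.707e+16 · (5.10325e+08)² / (4π²))^(1/3) m
a ≈ 7.221e+10 m = 72.21 Gm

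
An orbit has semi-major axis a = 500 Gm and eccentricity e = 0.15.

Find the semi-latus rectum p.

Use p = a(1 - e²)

Convert to SI: a = 500 Gm = 5e+11 m.
p = a (1 − e²).
p = 5e+11 · (1 − (0.15)²) = 5e+11 · 0.9775 ≈ 4.888e+11 m = 488.8 Gm.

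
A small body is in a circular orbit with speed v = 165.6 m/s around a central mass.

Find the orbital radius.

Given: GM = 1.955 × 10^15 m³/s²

For a circular orbit, v² = GM / r, so r = GM / v².
r = 1.955e+15 / (165.6)² m ≈ 7.129e+10 m = 7.129 × 10^10 m.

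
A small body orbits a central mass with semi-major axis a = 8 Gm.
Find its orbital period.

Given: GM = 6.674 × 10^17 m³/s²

Convert to SI: a = 8 Gm = 8e+09 m.
Kepler's third law: T = 2π √(a³ / GM).
Substituting a = 8e+09 m and GM = 6.674e+17 m³/s²:
T = 2π √((8e+09)³ / 6.674e+17) s
T ≈ 5.503e+06 s = 63.7 days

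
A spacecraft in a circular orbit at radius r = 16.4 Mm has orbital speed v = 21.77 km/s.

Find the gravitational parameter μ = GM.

Convert to SI: r = 16.4 Mm = 1.64e+07 m; v = 21.77 km/s = 21770 m/s.
For a circular orbit v² = GM/r, so GM = v² · r.
GM = (21770)² · 1.64e+07 m³/s² ≈ 7.772e+15 m³/s² = 7.772 × 10^15 m³/s².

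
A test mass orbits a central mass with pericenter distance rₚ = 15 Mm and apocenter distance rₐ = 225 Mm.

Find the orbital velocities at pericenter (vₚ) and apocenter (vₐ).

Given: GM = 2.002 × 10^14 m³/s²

Convert to SI: rₚ = 15 Mm = 1.5e+07 m; rₐ = 225 Mm = 2.25e+08 m.
Use the vis-viva equation v² = GM(2/r − 1/a) with a = (rₚ + rₐ)/2 = (1.5e+07 + 2.25e+08)/2 = 1.2e+08 m.
vₚ = √(GM · (2/rₚ − 1/a)) = √(2.002e+14 · (2/1.5e+07 − 1/1.2e+08)) m/s ≈ 5002 m/s = 5.002 km/s.
vₐ = √(GM · (2/rₐ − 1/a)) = √(2.002e+14 · (2/2.25e+08 − 1/1.2e+08)) m/s ≈ 333.5 m/s = 333.5 m/s.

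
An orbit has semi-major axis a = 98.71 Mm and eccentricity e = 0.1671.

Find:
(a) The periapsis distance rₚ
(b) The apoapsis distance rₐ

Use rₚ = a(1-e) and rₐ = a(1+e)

Convert to SI: a = 98.71 Mm = 9.871e+07 m.
(a) rₚ = a(1 − e) = 9.871e+07 · (1 − 0.1671) = 9.871e+07 · 0.8329 ≈ 8.222e+07 m = 82.22 Mm.
(b) rₐ = a(1 + e) = 9.871e+07 · (1 + 0.1671) = 9.871e+07 · 1.1671 ≈ 1.152e+08 m = 115.2 Mm.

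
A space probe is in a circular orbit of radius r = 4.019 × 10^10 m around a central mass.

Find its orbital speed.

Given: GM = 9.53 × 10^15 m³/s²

For a circular orbit, gravity supplies the centripetal force, so v = √(GM / r).
v = √(9.53e+15 / 4.019e+10) m/s ≈ 487 m/s = 487 m/s.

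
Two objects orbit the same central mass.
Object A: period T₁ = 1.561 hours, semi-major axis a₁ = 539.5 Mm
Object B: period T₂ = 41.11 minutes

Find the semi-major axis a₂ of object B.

Convert to SI: T₁ = 1.561 hours = 5619.6 s; a₁ = 539.5 Mm = 5.395e+08 m; T₂ = 41.11 minutes = 2466.6 s.
Kepler's third law: (T₁/T₂)² = (a₁/a₂)³ ⇒ a₂ = a₁ · (T₂/T₁)^(2/3).
T₂/T₁ = 2466.6 / 5619.6 = 0.438928.
a₂ = 5.395e+08 · (0.438928)^(2/3) m ≈ 3.116e+08 m = 311.6 Mm.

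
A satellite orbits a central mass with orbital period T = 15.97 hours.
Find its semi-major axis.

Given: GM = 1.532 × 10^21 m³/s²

Convert to SI: T = 15.97 hours = 57492 s.
Invert Kepler's third law: a = (GM · T² / (4π²))^(1/3).
Substituting T = 57492 s and GM = 1.532e+21 m³/s²:
a = (1.532e+21 · (57492)² / (4π²))^(1/3) m
a ≈ 5.043e+09 m = 5.043 Gm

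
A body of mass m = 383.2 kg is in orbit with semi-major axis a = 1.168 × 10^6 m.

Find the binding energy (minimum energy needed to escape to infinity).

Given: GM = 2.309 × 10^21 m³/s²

Total orbital energy is E = −GMm/(2a); binding energy is E_bind = −E = GMm/(2a).
E_bind = 2.309e+21 · 383.2 / (2 · 1.168e+06) J ≈ 3.788e+17 J = 378.8 PJ.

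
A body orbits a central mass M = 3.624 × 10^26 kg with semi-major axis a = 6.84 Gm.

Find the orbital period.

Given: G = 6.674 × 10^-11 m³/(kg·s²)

Convert to SI: a = 6.84 Gm = 6.84e+09 m.
GM = G · M = 6.674e-11 · 3.624e+26 = 2.41866e+16 m³/s².
Kepler's third law: T = 2π √(a³ / GM).
Substituting a = 6.84e+09 m and GM = 2.41866e+16 m³/s²:
T = 2π √((6.84e+09)³ / 2.41866e+16) s
T ≈ 2.285e+07 s = 264.5 days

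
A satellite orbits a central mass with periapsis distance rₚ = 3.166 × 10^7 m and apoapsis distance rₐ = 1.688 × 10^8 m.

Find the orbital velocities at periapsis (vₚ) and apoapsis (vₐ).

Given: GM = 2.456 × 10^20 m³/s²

Use the vis-viva equation v² = GM(2/r − 1/a) with a = (rₚ + rₐ)/2 = (3.166e+07 + 1.688e+08)/2 = 1.0023e+08 m.
vₚ = √(GM · (2/rₚ − 1/a)) = √(2.456e+20 · (2/3.166e+07 − 1/1.0023e+08)) m/s ≈ 3.614e+06 m/s = 3614 km/s.
vₐ = √(GM · (2/rₐ − 1/a)) = √(2.456e+20 · (2/1.688e+08 − 1/1.0023e+08)) m/s ≈ 6.779e+05 m/s = 677.9 km/s.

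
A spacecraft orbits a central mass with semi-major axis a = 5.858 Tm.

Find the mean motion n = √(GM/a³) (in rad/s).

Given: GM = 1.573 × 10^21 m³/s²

Convert to SI: a = 5.858 Tm = 5.858e+12 m.
n = √(GM / a³).
n = √(1.573e+21 / (5.858e+12)³) rad/s ≈ 2.797e-09 rad/s.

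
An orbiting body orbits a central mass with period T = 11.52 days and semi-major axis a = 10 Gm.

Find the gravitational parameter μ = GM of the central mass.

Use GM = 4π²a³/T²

Convert to SI: T = 11.52 days = 995328 s; a = 10 Gm = 1e+10 m.
GM = 4π² · a³ / T².
GM = 4π² · (1e+10)³ / (995328)² m³/s² ≈ 3.985e+19 m³/s² = 3.985 × 10^19 m³/s².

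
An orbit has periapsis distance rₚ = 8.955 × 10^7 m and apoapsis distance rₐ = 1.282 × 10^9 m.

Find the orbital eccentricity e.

e = (rₐ − rₚ) / (rₐ + rₚ).
e = (1.282e+09 − 8.955e+07) / (1.282e+09 + 8.955e+07) = 1.19245e+09 / 1.37155e+09 ≈ 0.8694.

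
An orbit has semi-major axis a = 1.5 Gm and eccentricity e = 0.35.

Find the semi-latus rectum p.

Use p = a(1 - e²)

Convert to SI: a = 1.5 Gm = 1.5e+09 m.
p = a (1 − e²).
p = 1.5e+09 · (1 − (0.35)²) = 1.5e+09 · 0.8775 ≈ 1.316e+09 m = 1.316 Gm.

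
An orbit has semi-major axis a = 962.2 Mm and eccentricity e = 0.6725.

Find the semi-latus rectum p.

Convert to SI: a = 962.2 Mm = 9.622e+08 m.
p = a (1 − e²).
p = 9.622e+08 · (1 − (0.6725)²) = 9.622e+08 · 0.547744 ≈ 5.27e+08 m = 527 Mm.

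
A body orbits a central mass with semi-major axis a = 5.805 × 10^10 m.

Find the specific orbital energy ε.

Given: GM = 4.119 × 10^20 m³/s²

ε = −GM / (2a).
ε = −4.119e+20 / (2 · 5.805e+10) J/kg ≈ -3.548e+09 J/kg = -3.548 GJ/kg.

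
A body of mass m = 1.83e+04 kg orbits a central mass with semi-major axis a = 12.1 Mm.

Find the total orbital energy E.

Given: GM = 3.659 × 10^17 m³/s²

Convert to SI: a = 12.1 Mm = 1.21e+07 m.
E = −GMm / (2a).
E = −3.659e+17 · 1.83e+04 / (2 · 1.21e+07) J ≈ -2.767e+14 J = -276.7 TJ.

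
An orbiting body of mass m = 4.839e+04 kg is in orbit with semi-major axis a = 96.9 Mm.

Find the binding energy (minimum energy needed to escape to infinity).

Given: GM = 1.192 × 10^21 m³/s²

Convert to SI: a = 96.9 Mm = 9.69e+07 m.
Total orbital energy is E = −GMm/(2a); binding energy is E_bind = −E = GMm/(2a).
E_bind = 1.192e+21 · 4.839e+04 / (2 · 9.69e+07) J ≈ 2.976e+17 J = 297.6 PJ.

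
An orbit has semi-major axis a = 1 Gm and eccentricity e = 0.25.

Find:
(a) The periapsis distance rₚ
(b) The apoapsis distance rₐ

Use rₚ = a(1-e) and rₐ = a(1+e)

Convert to SI: a = 1 Gm = 1e+09 m.
(a) rₚ = a(1 − e) = 1e+09 · (1 − 0.25) = 1e+09 · 0.75 ≈ 7.5e+08 m = 750 Mm.
(b) rₐ = a(1 + e) = 1e+09 · (1 + 0.25) = 1e+09 · 1.25 ≈ 1.25e+09 m = 1.25 Gm.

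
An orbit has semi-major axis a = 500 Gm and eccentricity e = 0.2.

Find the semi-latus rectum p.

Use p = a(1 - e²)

Convert to SI: a = 500 Gm = 5e+11 m.
p = a (1 − e²).
p = 5e+11 · (1 − (0.2)²) = 5e+11 · 0.96 ≈ 4.8e+11 m = 480 Gm.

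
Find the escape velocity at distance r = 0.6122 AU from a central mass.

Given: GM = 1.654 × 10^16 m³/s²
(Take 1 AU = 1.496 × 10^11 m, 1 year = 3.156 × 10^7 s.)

Convert to SI: r = 0.6122 AU = 9.15851e+10 m.
Escape velocity comes from setting total energy to zero: ½v² − GM/r = 0 ⇒ v_esc = √(2GM / r).
v_esc = √(2 · 1.654e+16 / 9.15851e+10) m/s ≈ 601 m/s = 0.1268 AU/year.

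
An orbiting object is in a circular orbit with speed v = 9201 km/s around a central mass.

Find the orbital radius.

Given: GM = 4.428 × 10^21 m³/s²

Convert to SI: v = 9201 km/s = 9.201e+06 m/s.
For a circular orbit, v² = GM / r, so r = GM / v².
r = 4.428e+21 / (9.201e+06)² m ≈ 5.23e+07 m = 52.3 Mm.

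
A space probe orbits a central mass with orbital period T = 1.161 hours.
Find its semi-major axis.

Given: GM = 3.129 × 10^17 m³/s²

Convert to SI: T = 1.161 hours = 4179.6 s.
Invert Kepler's third law: a = (GM · T² / (4π²))^(1/3).
Substituting T = 4179.6 s and GM = 3.129e+17 m³/s²:
a = (3.129e+17 · (4179.6)² / (4π²))^(1/3) m
a ≈ 5.173e+07 m = 51.73 Mm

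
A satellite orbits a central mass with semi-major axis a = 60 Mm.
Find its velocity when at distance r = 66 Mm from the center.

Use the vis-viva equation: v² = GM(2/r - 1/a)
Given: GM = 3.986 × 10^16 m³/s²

Convert to SI: a = 60 Mm = 6e+07 m; r = 66 Mm = 6.6e+07 m.
Vis-viva: v = √(GM · (2/r − 1/a)).
2/r − 1/a = 2/6.6e+07 − 1/6e+07 = 1.36364e-08 m⁻¹.
v = √(3.986e+16 · 1.36364e-08) m/s ≈ 2.331e+04 m/s = 23.31 km/s.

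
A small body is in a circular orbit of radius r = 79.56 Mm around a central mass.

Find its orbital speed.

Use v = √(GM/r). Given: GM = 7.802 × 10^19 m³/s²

Convert to SI: r = 79.56 Mm = 7.956e+07 m.
For a circular orbit, gravity supplies the centripetal force, so v = √(GM / r).
v = √(7.802e+19 / 7.956e+07) m/s ≈ 9.903e+05 m/s = 990.3 km/s.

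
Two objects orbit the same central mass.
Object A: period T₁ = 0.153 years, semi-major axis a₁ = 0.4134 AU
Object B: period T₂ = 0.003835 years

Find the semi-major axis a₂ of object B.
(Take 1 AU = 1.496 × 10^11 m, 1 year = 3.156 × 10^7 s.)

Convert to SI: T₁ = 0.153 years = 4.82868e+06 s; a₁ = 0.4134 AU = 6.18446e+10 m; T₂ = 0.003835 years = 121033 s.
Kepler's third law: (T₁/T₂)² = (a₁/a₂)³ ⇒ a₂ = a₁ · (T₂/T₁)^(2/3).
T₂/T₁ = 121033 / 4.82868e+06 = 0.0250654.
a₂ = 6.18446e+10 · (0.0250654)^(2/3) m ≈ 5.297e+09 m = 0.03541 AU.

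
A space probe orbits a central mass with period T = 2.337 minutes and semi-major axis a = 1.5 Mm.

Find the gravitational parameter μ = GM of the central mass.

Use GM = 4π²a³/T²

Convert to SI: T = 2.337 minutes = 140.22 s; a = 1.5 Mm = 1.5e+06 m.
GM = 4π² · a³ / T².
GM = 4π² · (1.5e+06)³ / (140.22)² m³/s² ≈ 6.777e+15 m³/s² = 6.777 × 10^15 m³/s².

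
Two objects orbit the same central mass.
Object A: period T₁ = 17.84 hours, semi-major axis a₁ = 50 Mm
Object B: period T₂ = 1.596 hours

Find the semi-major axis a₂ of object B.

Convert to SI: T₁ = 17.84 hours = 64224 s; a₁ = 50 Mm = 5e+07 m; T₂ = 1.596 hours = 5745.6 s.
Kepler's third law: (T₁/T₂)² = (a₁/a₂)³ ⇒ a₂ = a₁ · (T₂/T₁)^(2/3).
T₂/T₁ = 5745.6 / 64224 = 0.0894619.
a₂ = 5e+07 · (0.0894619)^(2/3) m ≈ 1e+07 m = 10 Mm.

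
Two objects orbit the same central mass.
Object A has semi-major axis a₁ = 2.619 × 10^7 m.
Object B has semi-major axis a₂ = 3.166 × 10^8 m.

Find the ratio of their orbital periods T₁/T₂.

From Kepler's third law, (T₁/T₂)² = (a₁/a₂)³, so T₁/T₂ = (a₁/a₂)^(3/2).
a₁/a₂ = 2.619e+07 / 3.166e+08 = 0.0827227.
T₁/T₂ = (0.0827227)^(3/2) ≈ 0.02379.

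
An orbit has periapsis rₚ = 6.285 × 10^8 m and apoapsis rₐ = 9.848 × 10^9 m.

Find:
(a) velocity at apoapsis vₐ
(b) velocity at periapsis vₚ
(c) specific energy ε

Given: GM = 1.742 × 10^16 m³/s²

(a) With a = (rₚ + rₐ)/2 = 5.23825e+09 m, vₐ = √(GM (2/rₐ − 1/a)) = √(1.742e+16 · (2/9.848e+09 − 1/5.23825e+09)) m/s ≈ 460.7 m/s
(b) With a = (rₚ + rₐ)/2 = 5.23825e+09 m, vₚ = √(GM (2/rₚ − 1/a)) = √(1.742e+16 · (2/6.285e+08 − 1/5.23825e+09)) m/s ≈ 7219 m/s
(c) With a = (rₚ + rₐ)/2 = 5.23825e+09 m, ε = −GM/(2a) = −1.742e+16/(2 · 5.23825e+09) J/kg ≈ -1.663e+06 J/kg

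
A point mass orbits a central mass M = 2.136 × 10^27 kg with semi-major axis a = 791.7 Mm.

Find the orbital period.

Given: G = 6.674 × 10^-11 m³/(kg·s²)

Convert to SI: a = 791.7 Mm = 7.917e+08 m.
GM = G · M = 6.674e-11 · 2.136e+27 = 1.42557e+17 m³/s².
Kepler's third law: T = 2π √(a³ / GM).
Substituting a = 7.917e+08 m and GM = 1.42557e+17 m³/s²:
T = 2π √((7.917e+08)³ / 1.42557e+17) s
T ≈ 3.707e+05 s = 4.291 days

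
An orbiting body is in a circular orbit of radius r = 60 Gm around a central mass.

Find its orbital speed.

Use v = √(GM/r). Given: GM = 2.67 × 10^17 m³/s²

Convert to SI: r = 60 Gm = 6e+10 m.
For a circular orbit, gravity supplies the centripetal force, so v = √(GM / r).
v = √(2.67e+17 / 6e+10) m/s ≈ 2110 m/s = 2.11 km/s.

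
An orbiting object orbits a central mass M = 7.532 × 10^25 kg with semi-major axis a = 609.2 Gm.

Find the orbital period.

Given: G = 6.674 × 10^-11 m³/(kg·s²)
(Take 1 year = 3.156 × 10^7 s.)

Convert to SI: a = 609.2 Gm = 6.092e+11 m.
GM = G · M = 6.674e-11 · 7.532e+25 = 5.02686e+15 m³/s².
Kepler's third law: T = 2π √(a³ / GM).
Substituting a = 6.092e+11 m and GM = 5.02686e+15 m³/s²:
T = 2π √((6.092e+11)³ / 5.02686e+15) s
T ≈ 4.214e+10 s = 1335 years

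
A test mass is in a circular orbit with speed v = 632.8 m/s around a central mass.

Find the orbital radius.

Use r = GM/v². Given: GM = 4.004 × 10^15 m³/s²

For a circular orbit, v² = GM / r, so r = GM / v².
r = 4.004e+15 / (632.8)² m ≈ 9.999e+09 m = 9.999 Gm.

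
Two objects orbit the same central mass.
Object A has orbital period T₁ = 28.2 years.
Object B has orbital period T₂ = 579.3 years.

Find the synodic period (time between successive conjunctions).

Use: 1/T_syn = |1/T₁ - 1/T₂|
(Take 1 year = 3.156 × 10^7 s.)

Convert to SI: T₁ = 28.2 years = 8.89992e+08 s; T₂ = 579.3 years = 1.82827e+10 s.
T_syn = |T₁ · T₂ / (T₁ − T₂)|.
T_syn = |8.89992e+08 · 1.82827e+10 / (8.89992e+08 − 1.82827e+10)| s ≈ 9.355e+08 s = 29.64 years.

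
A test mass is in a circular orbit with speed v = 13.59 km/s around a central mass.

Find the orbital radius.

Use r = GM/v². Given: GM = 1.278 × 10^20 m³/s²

Convert to SI: v = 13.59 km/s = 13590 m/s.
For a circular orbit, v² = GM / r, so r = GM / v².
r = 1.278e+20 / (13590)² m ≈ 6.92e+11 m = 692 Gm.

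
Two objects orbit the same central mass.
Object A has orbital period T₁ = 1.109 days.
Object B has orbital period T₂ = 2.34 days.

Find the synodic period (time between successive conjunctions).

Convert to SI: T₁ = 1.109 days = 95817.6 s; T₂ = 2.34 days = 202176 s.
T_syn = |T₁ · T₂ / (T₁ − T₂)|.
T_syn = |95817.6 · 202176 / (95817.6 − 202176)| s ≈ 1.821e+05 s = 2.108 days.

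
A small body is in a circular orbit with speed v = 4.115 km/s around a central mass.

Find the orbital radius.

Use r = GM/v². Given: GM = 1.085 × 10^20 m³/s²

Convert to SI: v = 4.115 km/s = 4115 m/s.
For a circular orbit, v² = GM / r, so r = GM / v².
r = 1.085e+20 / (4115)² m ≈ 6.408e+12 m = 6.408 × 10^12 m.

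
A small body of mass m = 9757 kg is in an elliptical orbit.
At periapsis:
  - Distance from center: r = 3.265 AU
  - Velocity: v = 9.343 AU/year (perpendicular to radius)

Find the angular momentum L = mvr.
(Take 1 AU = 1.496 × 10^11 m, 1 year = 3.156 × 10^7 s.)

Convert to SI: r = 3.265 AU = 4.88444e+11 m; v = 9.343 AU/year = 44287.5 m/s.
Since v is perpendicular to r, L = m · v · r.
L = 9757 · 44287.5 · 4.88444e+11 kg·m²/s ≈ 2.111e+20 kg·m²/s.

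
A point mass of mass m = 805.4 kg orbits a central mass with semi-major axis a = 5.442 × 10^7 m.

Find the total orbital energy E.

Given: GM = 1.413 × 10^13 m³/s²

E = −GMm / (2a).
E = −1.413e+13 · 805.4 / (2 · 5.442e+07) J ≈ -1.046e+08 J = -104.6 MJ.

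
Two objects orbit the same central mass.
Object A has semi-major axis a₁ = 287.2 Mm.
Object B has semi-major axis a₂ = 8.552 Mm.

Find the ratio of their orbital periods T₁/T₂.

Convert to SI: a₁ = 287.2 Mm = 2.872e+08 m; a₂ = 8.552 Mm = 8.552e+06 m.
From Kepler's third law, (T₁/T₂)² = (a₁/a₂)³, so T₁/T₂ = (a₁/a₂)^(3/2).
a₁/a₂ = 2.872e+08 / 8.552e+06 = 33.5828.
T₁/T₂ = (33.5828)^(3/2) ≈ 194.6.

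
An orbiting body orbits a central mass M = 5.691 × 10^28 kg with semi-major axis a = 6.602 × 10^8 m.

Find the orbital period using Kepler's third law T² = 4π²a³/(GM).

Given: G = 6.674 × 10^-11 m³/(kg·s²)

GM = G · M = 6.674e-11 · 5.691e+28 = 3.79817e+18 m³/s².
Kepler's third law: T = 2π √(a³ / GM).
Substituting a = 6.602e+08 m and GM = 3.79817e+18 m³/s²:
T = 2π √((6.602e+08)³ / 3.79817e+18) s
T ≈ 5.469e+04 s = 15.19 hours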